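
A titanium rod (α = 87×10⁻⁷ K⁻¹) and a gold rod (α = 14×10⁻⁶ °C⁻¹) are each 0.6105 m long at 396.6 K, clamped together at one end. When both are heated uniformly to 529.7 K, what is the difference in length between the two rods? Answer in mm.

0.431 mm

ΔT = 133.1 K
titanium: ΔL = 87×10⁻⁷ × 0.6105 m × 133.1 = 7.0694×10⁻⁴ m = 0.70694 mm
gold: ΔL = 14×10⁻⁶ × 0.6105 m × 133.1 = 1.1376×10⁻³ m = 1.1376 mm
difference = 1.1376 − 0.70694 = 0.43066 mm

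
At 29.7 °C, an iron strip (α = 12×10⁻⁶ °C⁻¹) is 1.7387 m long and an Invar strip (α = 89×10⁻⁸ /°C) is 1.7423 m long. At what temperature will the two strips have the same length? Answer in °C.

T = 216.1 °C

Equal length when α₁L₁ΔT − α₂L₂ΔT = L₂ − L₁ = 3.60×10⁻³ m
α₁L₁ = 2.08644×10⁻⁵, α₂L₂ = 1.550647×10⁻⁶ → Δ(αL) = 1.9313753×10⁻⁵ m/K
ΔT = 3.60×10⁻³ / 1.9313753×10⁻⁵ = 186.396 K, so T = 29.7 + 186.396 = 216.096 °C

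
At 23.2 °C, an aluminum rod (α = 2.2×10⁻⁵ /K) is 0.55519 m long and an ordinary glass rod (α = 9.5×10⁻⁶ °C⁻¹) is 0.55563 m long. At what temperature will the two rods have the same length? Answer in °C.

T = 86.64 °C

L₁(1 + α₁ΔT) = L₂(1 + α₂ΔT) ⇒ ΔT = (L₂ − L₁)/(α₁L₁ − α₂L₂)
L₂ − L₁ = 0.55563 − 0.55519 = 4.40×10⁻⁴ m
α₁L₁ − α₂L₂ = 2.2×10⁻⁵×0.55519 − 9.5×10⁻⁶×0.55563 = 6.935695×10⁻⁶ m/K
ΔT = 4.40×10⁻⁴ / 6.935695×10⁻⁶ = 63.4399 K
T = 23.2 + 63.4399 = 86.6399 °C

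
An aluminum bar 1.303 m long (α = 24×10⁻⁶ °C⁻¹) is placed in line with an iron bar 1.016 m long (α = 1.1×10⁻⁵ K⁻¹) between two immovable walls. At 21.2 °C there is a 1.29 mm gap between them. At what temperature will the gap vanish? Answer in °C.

T = 51.6 °C

Gap closes when ΔL₁ + ΔL₂ = 1.29 mm = 1.29×10⁻³ m
(α₁L₁ + α₂L₂)ΔT = g
α₁L₁ + α₂L₂ = 24×10⁻⁶×1.303 + 1.1×10⁻⁵×1.016 = 4.2448×10⁻⁵ m/K
ΔT = 1.29×10⁻³ / 4.2448×10⁻⁵ = 30.390 K
T = 21.2 + 30.390 = 51.590 °C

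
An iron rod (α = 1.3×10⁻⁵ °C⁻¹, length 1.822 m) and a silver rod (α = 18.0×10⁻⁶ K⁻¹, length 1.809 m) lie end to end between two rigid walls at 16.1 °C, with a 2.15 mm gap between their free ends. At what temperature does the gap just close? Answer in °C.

T = 54.3 °C

α₁L₁ = 2.3686×10⁻⁵ m/K, α₂L₂ = 3.2562×10⁻⁵ m/K → total 5.6248×10⁻⁵ m/K
ΔT = g/(α₁L₁+α₂L₂) = 2.15×10⁻³ / 5.6248×10⁻⁵ = 38.224 K
T = 16.1 + 38.224 = 54.324 °C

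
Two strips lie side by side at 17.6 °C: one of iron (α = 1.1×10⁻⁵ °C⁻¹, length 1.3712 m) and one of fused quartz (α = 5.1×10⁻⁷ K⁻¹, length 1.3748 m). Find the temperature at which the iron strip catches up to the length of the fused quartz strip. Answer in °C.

T = 267.9 °C

Equal length when α₁L₁ΔT − α₂L₂ΔT = L₂ − L₁ = 3.60×10⁻³ m
α₁L₁ = 1.50832×10⁻⁵, α₂L₂ = 7.01148×10⁻⁷ → Δ(αL) = 1.4382052×10⁻⁵ m/K
ΔT = 3.60×10⁻³ / 1.4382052×10⁻⁵ = 250.312 K, so T = 17.6 + 250.312 = 267.912 °C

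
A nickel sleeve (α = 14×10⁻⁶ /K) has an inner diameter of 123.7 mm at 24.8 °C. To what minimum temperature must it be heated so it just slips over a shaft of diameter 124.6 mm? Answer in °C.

Required Δd = 124.6 − 123.7 = 0.9 mm
Δd = αd₀ΔT ⇒ ΔT = Δd/(αd₀) = 0.9 / (14×10⁻⁶ × 123.7) = 519.69 K
T_min = 24.8 + 519.69 = 544.49 °C

T = 544 °C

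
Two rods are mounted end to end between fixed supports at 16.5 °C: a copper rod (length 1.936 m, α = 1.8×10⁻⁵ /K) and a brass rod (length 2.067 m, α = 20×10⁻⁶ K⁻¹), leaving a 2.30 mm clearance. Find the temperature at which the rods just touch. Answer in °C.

T = 46.7 °C

Gap closes when ΔL₁ + ΔL₂ = 2.30 mm = 2.30×10⁻³ m
(α₁L₁ + α₂L₂)ΔT = g
α₁L₁ + α₂L₂ = 1.8×10⁻⁵×1.936 + 20×10⁻⁶×2.067 = 7.6188×10⁻⁵ m/K
ΔT = 2.30×10⁻³ / 7.6188×10⁻⁵ = 30.188 K
T = 16.5 + 30.188 = 46.688 °C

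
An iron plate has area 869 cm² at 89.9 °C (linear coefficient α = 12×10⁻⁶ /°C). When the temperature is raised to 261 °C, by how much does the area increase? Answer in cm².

ΔA = 3.57 cm²

Area coefficient ≈ 2α; |ΔT| = 171.1 K
ΔA = 2αA₀ΔT = 2(12×10⁻⁶)(869)(171.1) = 3.57 cm²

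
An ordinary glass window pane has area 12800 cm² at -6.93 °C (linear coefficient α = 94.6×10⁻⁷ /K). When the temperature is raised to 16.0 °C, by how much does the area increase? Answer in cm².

ΔA = 5.55 cm²

Area coefficient ≈ 2α; |ΔT| = 22.93 K
ΔA = 2αA₀ΔT = 2(94.6×10⁻⁷)(12800)(22.93) = 5.55 cm²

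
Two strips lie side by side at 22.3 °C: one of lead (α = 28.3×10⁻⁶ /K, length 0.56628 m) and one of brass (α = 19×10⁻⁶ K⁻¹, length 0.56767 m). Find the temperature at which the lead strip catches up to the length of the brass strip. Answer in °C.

T = 287.6 °C

Equal length when α₁L₁ΔT − α₂L₂ΔT = L₂ − L₁ = 1.39×10⁻³ m
α₁L₁ = 1.6025724×10⁻⁵, α₂L₂ = 1.078573×10⁻⁵ → Δ(αL) = 5.239994×10⁻⁶ m/K
ΔT = 1.39×10⁻³ / 5.239994×10⁻⁶ = 265.267 K, so T = 22.3 + 265.267 = 287.567 °C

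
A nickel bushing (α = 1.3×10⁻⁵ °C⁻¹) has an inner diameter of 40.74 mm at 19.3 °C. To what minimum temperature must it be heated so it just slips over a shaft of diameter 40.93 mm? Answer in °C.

Required Δd = 40.93 − 40.74 = 0.19 mm
Δd = αd₀ΔT ⇒ ΔT = Δd/(αd₀) = 0.19 / (1.3×10⁻⁵ × 40.74) = 358.75 K
T_min = 19.3 + 358.75 = 378.05 °C

T = 378 °C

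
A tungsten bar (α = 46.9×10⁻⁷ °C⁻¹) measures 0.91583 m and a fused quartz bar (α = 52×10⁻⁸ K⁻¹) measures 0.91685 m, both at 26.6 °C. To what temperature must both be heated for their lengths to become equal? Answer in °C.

T = 293.7 °C

L₁(1 + α₁ΔT) = L₂(1 + α₂ΔT) ⇒ ΔT = (L₂ − L₁)/(α₁L₁ − α₂L₂)
L₂ − L₁ = 0.91685 − 0.91583 = 1.02×10⁻³ m
α₁L₁ − α₂L₂ = 46.9×10⁻⁷×0.91583 − 52×10⁻⁸×0.91685 = 3.8184807×10⁻⁶ m/K
ΔT = 1.02×10⁻³ / 3.8184807×10⁻⁶ = 267.122 K
T = 26.6 + 267.122 = 293.722 °C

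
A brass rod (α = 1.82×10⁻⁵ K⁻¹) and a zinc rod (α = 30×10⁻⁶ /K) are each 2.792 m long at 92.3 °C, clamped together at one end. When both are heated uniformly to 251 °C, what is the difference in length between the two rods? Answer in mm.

5.23 mm

ΔT = 158.7 K
brass: ΔL = 1.82×10⁻⁵ × 2.792 m × 158.7 = 8.0642×10⁻³ m = 8.0642 mm
zinc: ΔL = 30×10⁻⁶ × 2.792 m × 158.7 = 1.3293×10⁻² m = 13.293 mm
difference = 13.293 − 8.0642 = 5.2288 mm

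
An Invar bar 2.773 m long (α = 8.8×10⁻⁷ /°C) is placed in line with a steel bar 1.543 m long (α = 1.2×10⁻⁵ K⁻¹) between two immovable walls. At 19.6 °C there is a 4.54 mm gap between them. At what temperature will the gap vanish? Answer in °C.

α₁L₁ = 2.44024×10⁻⁶ m/K, α₂L₂ = 1.8516×10⁻⁵ m/K → total 2.095624×10⁻⁵ m/K
ΔT = g/(α₁L₁+α₂L₂) = 4.54×10⁻³ / 2.095624×10⁻⁵ = 216.64 K
T = 19.6 + 216.64 = 236.24 °C

T = 236 °C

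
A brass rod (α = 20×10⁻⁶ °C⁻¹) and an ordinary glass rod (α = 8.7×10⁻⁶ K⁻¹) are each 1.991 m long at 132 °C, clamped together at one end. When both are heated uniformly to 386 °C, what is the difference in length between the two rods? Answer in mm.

5.71 mm

ΔT = 254 K
brass: ΔL = 20×10⁻⁶ × 1.991 m × 254 = 1.0114×10⁻² m = 10.114 mm
ordinary glass: ΔL = 8.7×10⁻⁶ × 1.991 m × 254 = 4.3997×10⁻³ m = 4.3997 mm
difference = 10.114 − 4.3997 = 5.7143 mm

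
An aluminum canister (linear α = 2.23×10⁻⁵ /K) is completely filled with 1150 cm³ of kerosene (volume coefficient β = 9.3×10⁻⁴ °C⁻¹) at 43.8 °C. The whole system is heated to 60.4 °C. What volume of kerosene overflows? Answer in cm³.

16.5 cm³

The canister also expands: β_container ≈ 3α = 6.69×10⁻⁵ /K
Net overflow = V₀(β_liq − 3α_cont)ΔT
β − 3α = 9.30×10⁻⁴ − 6.69×10⁻⁵ = 8.631×10⁻⁴ /K; ΔT = 16.6 K
ΔV = 1150 × 8.631×10⁻⁴ × 16.6 = 16.5 cm³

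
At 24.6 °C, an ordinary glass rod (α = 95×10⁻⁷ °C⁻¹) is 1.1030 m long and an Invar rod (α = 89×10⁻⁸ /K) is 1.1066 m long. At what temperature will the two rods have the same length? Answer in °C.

T = 403.8 °C

L₁(1 + α₁ΔT) = L₂(1 + α₂ΔT) ⇒ ΔT = (L₂ − L₁)/(α₁L₁ − α₂L₂)
L₂ − L₁ = 1.1066 − 1.1030 = 3.60×10⁻³ m
α₁L₁ − α₂L₂ = 95×10⁻⁷×1.1030 − 89×10⁻⁸×1.1066 = 9.493626×10⁻⁶ m/K
ΔT = 3.60×10⁻³ / 9.493626×10⁻⁶ = 379.202 K
T = 24.6 + 379.202 = 403.802 °C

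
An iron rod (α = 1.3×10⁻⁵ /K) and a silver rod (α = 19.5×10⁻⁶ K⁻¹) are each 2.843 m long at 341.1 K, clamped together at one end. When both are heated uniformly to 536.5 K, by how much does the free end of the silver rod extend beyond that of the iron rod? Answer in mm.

3.61 mm

ΔT = 195.4 K
iron: ΔL = 1.3×10⁻⁵ × 2.843 m × 195.4 = 7.2218×10⁻³ m = 7.2218 mm
silver: ΔL = 19.5×10⁻⁶ × 2.843 m × 195.4 = 1.0833×10⁻² m = 10.833 mm
difference = 10.833 − 7.2218 = 3.6112 mm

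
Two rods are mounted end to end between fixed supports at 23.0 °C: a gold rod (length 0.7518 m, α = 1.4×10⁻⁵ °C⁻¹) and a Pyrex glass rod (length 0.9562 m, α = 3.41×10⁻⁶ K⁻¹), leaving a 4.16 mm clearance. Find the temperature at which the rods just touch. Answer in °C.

Gap closes when ΔL₁ + ΔL₂ = 4.16 mm = 4.16×10⁻³ m
(α₁L₁ + α₂L₂)ΔT = g
α₁L₁ + α₂L₂ = 1.4×10⁻⁵×0.7518 + 3.41×10⁻⁶×0.9562 = 1.3785842×10⁻⁵ m/K
ΔT = 4.16×10⁻³ / 1.3785842×10⁻⁵ = 301.76 K
T = 23.0 + 301.76 = 324.76 °C

T = 325 °C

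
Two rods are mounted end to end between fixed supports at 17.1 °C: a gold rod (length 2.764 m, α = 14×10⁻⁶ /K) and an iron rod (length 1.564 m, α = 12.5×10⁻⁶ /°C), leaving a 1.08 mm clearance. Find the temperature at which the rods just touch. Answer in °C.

α₁L₁ = 3.8696×10⁻⁵ m/K, α₂L₂ = 1.955×10⁻⁵ m/K → total 5.8246×10⁻⁵ m/K
ΔT = g/(α₁L₁+α₂L₂) = 1.08×10⁻³ / 5.8246×10⁻⁵ = 18.542 K
T = 17.1 + 18.542 = 35.642 °C

T = 35.6 °C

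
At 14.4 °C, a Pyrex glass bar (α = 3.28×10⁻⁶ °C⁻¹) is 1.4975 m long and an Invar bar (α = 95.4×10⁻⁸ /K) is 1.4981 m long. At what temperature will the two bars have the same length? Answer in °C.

L₁(1 + α₁ΔT) = L₂(1 + α₂ΔT) ⇒ ΔT = (L₂ − L₁)/(α₁L₁ − α₂L₂)
L₂ − L₁ = 1.4981 − 1.4975 = 6.00×10⁻⁴ m
α₁L₁ − α₂L₂ = 3.28×10⁻⁶×1.4975 − 95.4×10⁻⁸×1.4981 = 3.4826126×10⁻⁶ m/K
ΔT = 6.00×10⁻⁴ / 3.4826126×10⁻⁶ = 172.284 K
T = 14.4 + 172.284 = 186.684 °C

T = 186.7 °C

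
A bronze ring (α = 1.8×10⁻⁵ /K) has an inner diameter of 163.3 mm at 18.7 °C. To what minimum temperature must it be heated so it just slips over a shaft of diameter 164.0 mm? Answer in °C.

Required Δd = 164.0 − 163.3 = 0.7 mm
Δd = αd₀ΔT ⇒ ΔT = Δd/(αd₀) = 0.7 / (1.8×10⁻⁵ × 163.3) = 238.14 K
T_min = 18.7 + 238.14 = 256.84 °C

T = 257 °C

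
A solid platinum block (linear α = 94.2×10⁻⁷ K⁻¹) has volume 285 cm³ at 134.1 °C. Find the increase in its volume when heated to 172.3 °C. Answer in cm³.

Isotropic solid: β ≈ 3α = 2.8×10⁻⁵ /K; ΔT = 38.2 K
ΔV = 3αV₀ΔT = 3(94.2×10⁻⁷)(285)(38.2) = 0.308 cm³

ΔV = 0.308 cm³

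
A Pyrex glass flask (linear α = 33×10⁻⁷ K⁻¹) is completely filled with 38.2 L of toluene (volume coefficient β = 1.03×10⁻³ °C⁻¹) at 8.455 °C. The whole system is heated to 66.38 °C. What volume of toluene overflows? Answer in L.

2.26 L

The flask also expands: β_container ≈ 3α = 9.9×10⁻⁶ /K
Net overflow = V₀(β_liq − 3α_cont)ΔT
β − 3α = 1.03×10⁻³ − 9.9×10⁻⁶ = 1.0201×10⁻³ /K; ΔT = 57.925 K
ΔV = 38.2 × 1.0201×10⁻³ × 57.925 = 2.26 L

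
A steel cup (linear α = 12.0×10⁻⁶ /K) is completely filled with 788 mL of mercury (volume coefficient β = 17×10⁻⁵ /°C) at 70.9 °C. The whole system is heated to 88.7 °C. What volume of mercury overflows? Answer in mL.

The cup also expands: β_container ≈ 3α = 3.6×10⁻⁵ /K
Net overflow = V₀(β_liq − 3α_cont)ΔT
β − 3α = 1.70×10⁻⁴ − 3.6×10⁻⁵ = 1.34×10⁻⁴ /K; ΔT = 17.8 K
ΔV = 788 × 1.34×10⁻⁴ × 17.8 = 1.88 mL

1.88 mL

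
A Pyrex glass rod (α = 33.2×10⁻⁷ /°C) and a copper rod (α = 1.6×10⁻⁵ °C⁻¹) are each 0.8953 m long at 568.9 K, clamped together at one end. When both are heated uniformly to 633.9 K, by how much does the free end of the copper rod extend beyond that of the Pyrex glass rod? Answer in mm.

0.738 mm

ΔT = 65.0 K
Pyrex glass: ΔL = 33.2×10⁻⁷ × 0.8953 m × 65.0 = 1.9321×10⁻⁴ m = 0.19321 mm
copper: ΔL = 1.6×10⁻⁵ × 0.8953 m × 65.0 = 9.3111×10⁻⁴ m = 0.93111 mm
difference = 0.93111 − 0.19321 = 0.73790 mm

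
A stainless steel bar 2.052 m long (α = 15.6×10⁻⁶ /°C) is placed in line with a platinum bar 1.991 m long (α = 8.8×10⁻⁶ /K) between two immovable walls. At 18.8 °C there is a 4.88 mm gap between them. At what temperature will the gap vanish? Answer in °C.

T = 117 °C

Gap closes when ΔL₁ + ΔL₂ = 4.88 mm = 4.88×10⁻³ m
(α₁L₁ + α₂L₂)ΔT = g
α₁L₁ + α₂L₂ = 15.6×10⁻⁶×2.052 + 8.8×10⁻⁶×1.991 = 4.9532×10⁻⁵ m/K
ΔT = 4.88×10⁻³ / 4.9532×10⁻⁵ = 98.52 K
T = 18.8 + 98.52 = 117.32 °C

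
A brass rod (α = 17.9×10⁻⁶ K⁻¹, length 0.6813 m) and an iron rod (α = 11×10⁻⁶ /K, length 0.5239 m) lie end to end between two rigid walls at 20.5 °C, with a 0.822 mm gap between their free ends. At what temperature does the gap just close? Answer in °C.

T = 66.3 °C

Gap closes when ΔL₁ + ΔL₂ = 0.822 mm = 8.22×10⁻⁴ m
(α₁L₁ + α₂L₂)ΔT = g
α₁L₁ + α₂L₂ = 17.9×10⁻⁶×0.6813 + 11×10⁻⁶×0.5239 = 1.795817×10⁻⁵ m/K
ΔT = 8.22×10⁻⁴ / 1.795817×10⁻⁵ = 45.773 K
T = 20.5 + 45.773 = 66.273 °C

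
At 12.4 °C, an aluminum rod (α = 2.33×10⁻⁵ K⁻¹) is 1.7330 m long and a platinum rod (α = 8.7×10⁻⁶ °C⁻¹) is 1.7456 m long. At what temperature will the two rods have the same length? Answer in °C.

Equal length when α₁L₁ΔT − α₂L₂ΔT = L₂ − L₁ = 1.26×10⁻² m
α₁L₁ = 4.03789×10⁻⁵, α₂L₂ = 1.518672×10⁻⁵ → Δ(αL) = 2.519218×10⁻⁵ m/K
ΔT = 1.26×10⁻² / 2.519218×10⁻⁵ = 500.155 K, so T = 12.4 + 500.155 = 512.555 °C

T = 512.6 °C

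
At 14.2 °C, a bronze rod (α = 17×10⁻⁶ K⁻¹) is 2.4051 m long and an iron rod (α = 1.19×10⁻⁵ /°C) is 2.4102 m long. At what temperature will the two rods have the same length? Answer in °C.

L₁(1 + α₁ΔT) = L₂(1 + α₂ΔT) ⇒ ΔT = (L₂ − L₁)/(α₁L₁ − α₂L₂)
L₂ − L₁ = 2.4102 − 2.4051 = 5.10×10⁻³ m
α₁L₁ − α₂L₂ = 17×10⁻⁶×2.4051 − 1.19×10⁻⁵×2.4102 = 1.220532×10⁻⁵ m/K
ΔT = 5.10×10⁻³ / 1.220532×10⁻⁵ = 417.851 K
T = 14.2 + 417.851 = 432.051 °C

T = 432.1 °C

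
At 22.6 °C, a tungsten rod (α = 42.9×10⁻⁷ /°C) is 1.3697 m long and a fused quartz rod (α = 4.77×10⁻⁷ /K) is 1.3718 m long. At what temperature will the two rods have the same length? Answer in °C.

T = 424.8 °C

L₁(1 + α₁ΔT) = L₂(1 + α₂ΔT) ⇒ ΔT = (L₂ − L₁)/(α₁L₁ − α₂L₂)
L₂ − L₁ = 1.3718 − 1.3697 = 2.10×10⁻³ m
α₁L₁ − α₂L₂ = 42.9×10⁻⁷×1.3697 − 4.77×10⁻⁷×1.3718 = 5.2216644×10⁻⁶ m/K
ΔT = 2.10×10⁻³ / 5.2216644×10⁻⁶ = 402.171 K
T = 22.6 + 402.171 = 424.771 °C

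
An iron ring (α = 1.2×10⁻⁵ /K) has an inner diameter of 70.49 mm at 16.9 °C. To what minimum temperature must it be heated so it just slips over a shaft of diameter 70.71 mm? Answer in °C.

T = 277 °C

Required Δd = 70.71 − 70.49 = 0.22 mm
Δd = αd₀ΔT ⇒ ΔT = Δd/(αd₀) = 0.22 / (1.2×10⁻⁵ × 70.49) = 260.08 K
T_min = 16.9 + 260.08 = 276.98 °C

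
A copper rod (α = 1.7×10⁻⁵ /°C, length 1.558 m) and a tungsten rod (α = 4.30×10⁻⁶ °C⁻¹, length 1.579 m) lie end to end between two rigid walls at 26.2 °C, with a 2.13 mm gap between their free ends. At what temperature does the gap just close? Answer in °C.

T = 90.2 °C

α₁L₁ = 2.6486×10⁻⁵ m/K, α₂L₂ = 6.7897×10⁻⁶ m/K → total 3.32757×10⁻⁵ m/K
ΔT = g/(α₁L₁+α₂L₂) = 2.13×10⁻³ / 3.32757×10⁻⁵ = 64.011 K
T = 26.2 + 64.011 = 90.211 °C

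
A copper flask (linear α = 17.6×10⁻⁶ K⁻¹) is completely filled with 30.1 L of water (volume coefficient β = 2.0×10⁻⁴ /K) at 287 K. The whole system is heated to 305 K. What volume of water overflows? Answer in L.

The flask also expands: β_container ≈ 3α = 5.28×10⁻⁵ /K
Net overflow = V₀(β_liq − 3α_cont)ΔT
β − 3α = 2.00×10⁻⁴ − 5.28×10⁻⁵ = 1.472×10⁻⁴ /K; ΔT = 18 K
ΔV = 30.1 × 1.472×10⁻⁴ × 18 = 0.0798 L

0.0798 L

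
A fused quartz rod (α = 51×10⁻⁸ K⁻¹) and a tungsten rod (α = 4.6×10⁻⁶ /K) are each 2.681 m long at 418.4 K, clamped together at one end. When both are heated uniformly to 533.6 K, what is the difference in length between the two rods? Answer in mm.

1.26 mm

ΔT = 115.2 K
fused quartz: ΔL = 51×10⁻⁸ × 2.681 m × 115.2 = 1.5751×10⁻⁴ m = 0.15751 mm
tungsten: ΔL = 4.6×10⁻⁶ × 2.681 m × 115.2 = 1.4207×10⁻³ m = 1.4207 mm
difference = 1.4207 − 0.15751 = 1.26319 mm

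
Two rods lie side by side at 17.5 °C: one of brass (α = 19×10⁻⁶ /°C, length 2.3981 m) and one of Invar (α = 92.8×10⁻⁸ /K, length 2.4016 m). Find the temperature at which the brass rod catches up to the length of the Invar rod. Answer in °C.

Equal length when α₁L₁ΔT − α₂L₂ΔT = L₂ − L₁ = 3.50×10⁻³ m
α₁L₁ = 4.55639×10⁻⁵, α₂L₂ = 2.2286848×10⁻⁶ → Δ(αL) = 4.33352152×10⁻⁵ m/K
ΔT = 3.50×10⁻³ / 4.33352152×10⁻⁵ = 80.7657 K, so T = 17.5 + 80.7657 = 98.2657 °C

T = 98.27 °C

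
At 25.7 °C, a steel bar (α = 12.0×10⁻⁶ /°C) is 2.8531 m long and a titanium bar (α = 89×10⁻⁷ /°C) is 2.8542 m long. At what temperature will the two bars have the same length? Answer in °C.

Equal length when α₁L₁ΔT − α₂L₂ΔT = L₂ − L₁ = 1.10×10⁻³ m
α₁L₁ = 3.42372×10⁻⁵, α₂L₂ = 2.540238×10⁻⁵ → Δ(αL) = 8.83482×10⁻⁶ m/K
ΔT = 1.10×10⁻³ / 8.83482×10⁻⁶ = 124.507 K, so T = 25.7 + 124.507 = 150.207 °C

T = 150.2 °C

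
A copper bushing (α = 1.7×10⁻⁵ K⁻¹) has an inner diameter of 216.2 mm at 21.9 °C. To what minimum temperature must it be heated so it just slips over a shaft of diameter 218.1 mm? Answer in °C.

T = 539 °C

Required Δd = 218.1 − 216.2 = 1.9 mm
Δd = αd₀ΔT ⇒ ΔT = Δd/(αd₀) = 1.9 / (1.7×10⁻⁵ × 216.2) = 516.95 K
T_min = 21.9 + 516.95 = 538.85 °C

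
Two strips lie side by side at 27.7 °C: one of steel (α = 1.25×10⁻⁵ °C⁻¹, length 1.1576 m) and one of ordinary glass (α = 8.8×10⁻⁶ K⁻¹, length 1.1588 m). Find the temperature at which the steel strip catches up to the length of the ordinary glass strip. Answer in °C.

L₁(1 + α₁ΔT) = L₂(1 + α₂ΔT) ⇒ ΔT = (L₂ − L₁)/(α₁L₁ − α₂L₂)
L₂ − L₁ = 1.1588 − 1.1576 = 1.20×10⁻³ m
α₁L₁ − α₂L₂ = 1.25×10⁻⁵×1.1576 − 8.8×10⁻⁶×1.1588 = 4.27256×10⁻⁶ m/K
ΔT = 1.20×10⁻³ / 4.27256×10⁻⁶ = 280.862 K
T = 27.7 + 280.862 = 308.562 °C

T = 308.6 °C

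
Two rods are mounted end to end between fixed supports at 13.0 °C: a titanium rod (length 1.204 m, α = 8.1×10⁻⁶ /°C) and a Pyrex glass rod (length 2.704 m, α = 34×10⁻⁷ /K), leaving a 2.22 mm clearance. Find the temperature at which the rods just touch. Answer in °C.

Gap closes when ΔL₁ + ΔL₂ = 2.22 mm = 2.22×10⁻³ m
(α₁L₁ + α₂L₂)ΔT = g
α₁L₁ + α₂L₂ = 8.1×10⁻⁶×1.204 + 34×10⁻⁷×2.704 = 1.8946×10⁻⁵ m/K
ΔT = 2.22×10⁻³ / 1.8946×10⁻⁵ = 117.18 K
T = 13.0 + 117.18 = 130.18 °C

T = 130 °C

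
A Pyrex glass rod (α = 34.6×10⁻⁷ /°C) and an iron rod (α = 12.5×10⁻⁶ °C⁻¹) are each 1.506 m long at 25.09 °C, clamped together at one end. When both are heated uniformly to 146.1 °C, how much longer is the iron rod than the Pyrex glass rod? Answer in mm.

1.65 mm

ΔT = 121.01 K
Pyrex glass: ΔL = 34.6×10⁻⁷ × 1.506 m × 121.01 = 6.3055×10⁻⁴ m = 0.63055 mm
iron: ΔL = 12.5×10⁻⁶ × 1.506 m × 121.01 = 2.2780×10⁻³ m = 2.2780 mm
difference = 2.2780 − 0.63055 = 1.64745 mm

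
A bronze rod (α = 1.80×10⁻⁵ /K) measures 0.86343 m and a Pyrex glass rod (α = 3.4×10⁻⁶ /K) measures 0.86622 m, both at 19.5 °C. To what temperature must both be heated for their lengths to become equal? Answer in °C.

T = 241.0 °C

Equal length when α₁L₁ΔT − α₂L₂ΔT = L₂ − L₁ = 2.79×10⁻³ m
α₁L₁ = 1.554174×10⁻⁵, α₂L₂ = 2.945148×10⁻⁶ → Δ(αL) = 1.2596592×10⁻⁵ m/K
ΔT = 2.79×10⁻³ / 1.2596592×10⁻⁵ = 221.488 K, so T = 19.5 + 221.488 = 240.988 °C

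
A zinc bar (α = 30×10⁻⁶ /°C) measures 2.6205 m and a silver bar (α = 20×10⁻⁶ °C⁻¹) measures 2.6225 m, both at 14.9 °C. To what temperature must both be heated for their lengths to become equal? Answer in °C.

T = 91.34 °C

Equal length when α₁L₁ΔT − α₂L₂ΔT = L₂ − L₁ = 2.00×10⁻³ m
α₁L₁ = 7.8615×10⁻⁵, α₂L₂ = 5.245×10⁻⁵ → Δ(αL) = 2.6165×10⁻⁵ m/K
ΔT = 2.00×10⁻³ / 2.6165×10⁻⁵ = 76.4380 K, so T = 14.9 + 76.4380 = 91.3380 °C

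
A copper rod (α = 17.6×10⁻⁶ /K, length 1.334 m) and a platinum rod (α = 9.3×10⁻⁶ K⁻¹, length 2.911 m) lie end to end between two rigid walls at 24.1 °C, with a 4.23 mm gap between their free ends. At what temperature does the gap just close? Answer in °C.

α₁L₁ = 2.34784×10⁻⁵ m/K, α₂L₂ = 2.70723×10⁻⁵ m/K → total 5.05507×10⁻⁵ m/K
ΔT = g/(α₁L₁+α₂L₂) = 4.23×10⁻³ / 5.05507×10⁻⁵ = 83.68 K
T = 24.1 + 83.68 = 107.78 °C

T = 108 °C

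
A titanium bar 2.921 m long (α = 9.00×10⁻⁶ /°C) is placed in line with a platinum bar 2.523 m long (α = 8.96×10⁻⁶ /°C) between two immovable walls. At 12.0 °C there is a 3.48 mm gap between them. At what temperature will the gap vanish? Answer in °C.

α₁L₁ = 2.6289×10⁻⁵ m/K, α₂L₂ = 2.260608×10⁻⁵ m/K → total 4.889508×10⁻⁵ m/K
ΔT = g/(α₁L₁+α₂L₂) = 3.48×10⁻³ / 4.889508×10⁻⁵ = 71.173 K
T = 12.0 + 71.173 = 83.173 °C

T = 83.2 °C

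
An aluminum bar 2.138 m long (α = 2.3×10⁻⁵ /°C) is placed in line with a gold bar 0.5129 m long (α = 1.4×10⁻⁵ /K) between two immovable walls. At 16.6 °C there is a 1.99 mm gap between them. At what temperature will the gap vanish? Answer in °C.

T = 51.9 °C

Gap closes when ΔL₁ + ΔL₂ = 1.99 mm = 1.99×10⁻³ m
(α₁L₁ + α₂L₂)ΔT = g
α₁L₁ + α₂L₂ = 2.3×10⁻⁵×2.138 + 1.4×10⁻⁵×0.5129 = 5.63546×10⁻⁵ m/K
ΔT = 1.99×10⁻³ / 5.63546×10⁻⁵ = 35.312 K
T = 16.6 + 35.312 = 51.912 °C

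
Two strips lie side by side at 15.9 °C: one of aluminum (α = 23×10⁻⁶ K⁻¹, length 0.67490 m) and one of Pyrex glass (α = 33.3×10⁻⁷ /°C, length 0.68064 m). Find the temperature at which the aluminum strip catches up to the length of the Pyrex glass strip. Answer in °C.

T = 448.9 °C

L₁(1 + α₁ΔT) = L₂(1 + α₂ΔT) ⇒ ΔT = (L₂ − L₁)/(α₁L₁ − α₂L₂)
L₂ − L₁ = 0.68064 − 0.67490 = 5.74×10⁻³ m
α₁L₁ − α₂L₂ = 23×10⁻⁶×0.67490 − 33.3×10⁻⁷×0.68064 = 1.32561688×10⁻⁵ m/K
ΔT = 5.74×10⁻³ / 1.32561688×10⁻⁵ = 433.006 K
T = 15.9 + 433.006 = 448.906 °C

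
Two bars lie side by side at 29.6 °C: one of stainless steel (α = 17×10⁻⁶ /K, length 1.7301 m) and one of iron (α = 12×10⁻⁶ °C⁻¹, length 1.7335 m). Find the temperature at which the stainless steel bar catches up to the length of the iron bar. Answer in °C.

L₁(1 + α₁ΔT) = L₂(1 + α₂ΔT) ⇒ ΔT = (L₂ − L₁)/(α₁L₁ − α₂L₂)
L₂ − L₁ = 1.7335 − 1.7301 = 3.40×10⁻³ m
α₁L₁ − α₂L₂ = 17×10⁻⁶×1.7301 − 12×10⁻⁶×1.7335 = 8.6097×10⁻⁶ m/K
ΔT = 3.40×10⁻³ / 8.6097×10⁻⁶ = 394.903 K
T = 29.6 + 394.903 = 424.503 °C

T = 424.5 °C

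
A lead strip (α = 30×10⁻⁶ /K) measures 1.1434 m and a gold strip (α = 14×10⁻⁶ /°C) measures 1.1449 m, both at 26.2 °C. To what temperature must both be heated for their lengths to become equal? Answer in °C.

Equal length when α₁L₁ΔT − α₂L₂ΔT = L₂ − L₁ = 1.50×10⁻³ m
α₁L₁ = 3.4302×10⁻⁵, α₂L₂ = 1.60286×10⁻⁵ → Δ(αL) = 1.82734×10⁻⁵ m/K
ΔT = 1.50×10⁻³ / 1.82734×10⁻⁵ = 82.087 K, so T = 26.2 + 82.087 = 108.287 °C

T = 108.3 °C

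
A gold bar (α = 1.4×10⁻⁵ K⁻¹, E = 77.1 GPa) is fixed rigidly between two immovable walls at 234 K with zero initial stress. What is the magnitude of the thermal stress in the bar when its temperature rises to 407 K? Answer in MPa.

σ = 187 MPa

Fully constrained: the free strain ε = αΔT is blocked, so σ = Eε = EαΔT.
|ΔT| = 173 K
σ = 77.1×10⁹ × 1.4×10⁻⁵ × 173 = 1.87×10⁸ Pa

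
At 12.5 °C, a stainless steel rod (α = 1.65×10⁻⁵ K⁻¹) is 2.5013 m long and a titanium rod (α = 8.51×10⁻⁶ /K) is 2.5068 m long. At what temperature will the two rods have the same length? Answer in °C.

T = 288.3 °C

L₁(1 + α₁ΔT) = L₂(1 + α₂ΔT) ⇒ ΔT = (L₂ − L₁)/(α₁L₁ − α₂L₂)
L₂ − L₁ = 2.5068 − 2.5013 = 5.50×10⁻³ m
α₁L₁ − α₂L₂ = 1.65×10⁻⁵×2.5013 − 8.51×10⁻⁶×2.5068 = 1.9938582×10⁻⁵ m/K
ΔT = 5.50×10⁻³ / 1.9938582×10⁻⁵ = 275.847 K
T = 12.5 + 275.847 = 288.347 °C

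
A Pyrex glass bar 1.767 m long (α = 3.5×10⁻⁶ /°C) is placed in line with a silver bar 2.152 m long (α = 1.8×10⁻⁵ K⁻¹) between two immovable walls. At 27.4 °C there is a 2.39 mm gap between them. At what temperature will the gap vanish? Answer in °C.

Gap closes when ΔL₁ + ΔL₂ = 2.39 mm = 2.39×10⁻³ m
(α₁L₁ + α₂L₂)ΔT = g
α₁L₁ + α₂L₂ = 3.5×10⁻⁶×1.767 + 1.8×10⁻⁵×2.152 = 4.49205×10⁻⁵ m/K
ΔT = 2.39×10⁻³ / 4.49205×10⁻⁵ = 53.205 K
T = 27.4 + 53.205 = 80.605 °C

T = 80.6 °C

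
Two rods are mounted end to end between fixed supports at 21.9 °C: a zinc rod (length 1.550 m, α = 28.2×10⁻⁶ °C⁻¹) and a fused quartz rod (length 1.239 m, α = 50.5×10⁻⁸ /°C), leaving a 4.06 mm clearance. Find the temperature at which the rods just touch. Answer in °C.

Gap closes when ΔL₁ + ΔL₂ = 4.06 mm = 4.06×10⁻³ m
(α₁L₁ + α₂L₂)ΔT = g
α₁L₁ + α₂L₂ = 28.2×10⁻⁶×1.550 + 50.5×10⁻⁸×1.239 = 4.4335695×10⁻⁵ m/K
ΔT = 4.06×10⁻³ / 4.4335695×10⁻⁵ = 91.57 K
T = 21.9 + 91.57 = 113.47 °C

T = 113 °C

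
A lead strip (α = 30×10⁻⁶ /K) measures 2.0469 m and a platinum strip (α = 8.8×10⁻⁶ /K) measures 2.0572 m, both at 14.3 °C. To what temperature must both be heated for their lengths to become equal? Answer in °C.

T = 252.2 °C

Equal length when α₁L₁ΔT − α₂L₂ΔT = L₂ − L₁ = 1.03×10⁻² m
α₁L₁ = 6.1407×10⁻⁵, α₂L₂ = 1.810336×10⁻⁵ → Δ(αL) = 4.330364×10⁻⁵ m/K
ΔT = 1.03×10⁻² / 4.330364×10⁻⁵ = 237.855 K, so T = 14.3 + 237.855 = 252.155 °C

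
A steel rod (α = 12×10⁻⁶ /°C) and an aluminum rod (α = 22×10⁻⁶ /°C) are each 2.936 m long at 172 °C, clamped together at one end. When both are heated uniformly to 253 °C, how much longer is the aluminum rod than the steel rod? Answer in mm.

2.38 mm

ΔT = 81 K
steel: ΔL = 12×10⁻⁶ × 2.936 m × 81 = 2.8538×10⁻³ m = 2.8538 mm
aluminum: ΔL = 22×10⁻⁶ × 2.936 m × 81 = 5.2320×10⁻³ m = 5.2320 mm
difference = 5.2320 − 2.8538 = 2.3782 mm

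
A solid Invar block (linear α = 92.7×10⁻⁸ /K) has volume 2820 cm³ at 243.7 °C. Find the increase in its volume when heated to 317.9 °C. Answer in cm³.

Isotropic solid: β ≈ 3α = 2.8×10⁻⁶ /K; ΔT = 74.2 K
ΔV = 3αV₀ΔT = 3(92.7×10⁻⁸)(2820)(74.2) = 0.582 cm³

ΔV = 0.582 cm³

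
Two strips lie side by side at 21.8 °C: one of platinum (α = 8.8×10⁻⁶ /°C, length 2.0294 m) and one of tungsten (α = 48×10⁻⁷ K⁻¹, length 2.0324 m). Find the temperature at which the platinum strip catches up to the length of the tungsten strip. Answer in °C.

T = 392.0 °C

L₁(1 + α₁ΔT) = L₂(1 + α₂ΔT) ⇒ ΔT = (L₂ − L₁)/(α₁L₁ − α₂L₂)
L₂ − L₁ = 2.0324 − 2.0294 = 3.00×10⁻³ m
α₁L₁ − α₂L₂ = 8.8×10⁻⁶×2.0294 − 48×10⁻⁷×2.0324 = 8.1032×10⁻⁶ m/K
ΔT = 3.00×10⁻³ / 8.1032×10⁻⁶ = 370.224 K
T = 21.8 + 370.224 = 392.024 °C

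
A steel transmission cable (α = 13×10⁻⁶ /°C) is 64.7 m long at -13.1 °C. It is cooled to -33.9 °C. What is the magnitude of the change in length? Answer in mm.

ΔL = 17.5 mm

|ΔT| = |-33.9 − (-13.1)| = 20.8 K
ΔL = αL₀ΔT = (13×10⁻⁶)(64.7)(20.8) = 1.75×10⁻² m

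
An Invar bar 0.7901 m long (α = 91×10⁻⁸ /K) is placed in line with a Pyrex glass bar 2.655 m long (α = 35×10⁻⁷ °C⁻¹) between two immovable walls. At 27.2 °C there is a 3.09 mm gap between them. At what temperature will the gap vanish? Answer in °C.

α₁L₁ = 7.18991×10⁻⁷ m/K, α₂L₂ = 9.2925×10⁻⁶ m/K → total 1.0011491×10⁻⁵ m/K
ΔT = g/(α₁L₁+α₂L₂) = 3.09×10⁻³ / 1.0011491×10⁻⁵ = 308.65 K
T = 27.2 + 308.65 = 335.85 °C

T = 336 °C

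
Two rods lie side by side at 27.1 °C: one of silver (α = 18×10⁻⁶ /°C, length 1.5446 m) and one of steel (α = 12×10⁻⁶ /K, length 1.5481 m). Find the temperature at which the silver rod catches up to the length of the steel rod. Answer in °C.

T = 406.5 °C

Equal length when α₁L₁ΔT − α₂L₂ΔT = L₂ − L₁ = 3.50×10⁻³ m
α₁L₁ = 2.78028×10⁻⁵, α₂L₂ = 1.85772×10⁻⁵ → Δ(αL) = 9.2256×10⁻⁶ m/K
ΔT = 3.50×10⁻³ / 9.2256×10⁻⁶ = 379.379 K, so T = 27.1 + 379.379 = 406.479 °C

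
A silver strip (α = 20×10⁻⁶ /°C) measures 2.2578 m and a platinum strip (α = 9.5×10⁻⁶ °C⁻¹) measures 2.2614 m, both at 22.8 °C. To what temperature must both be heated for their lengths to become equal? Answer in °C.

Equal length when α₁L₁ΔT − α₂L₂ΔT = L₂ − L₁ = 3.60×10⁻³ m
α₁L₁ = 4.5156×10⁻⁵, α₂L₂ = 2.14833×10⁻⁵ → Δ(αL) = 2.36727×10⁻⁵ m/K
ΔT = 3.60×10⁻³ / 2.36727×10⁻⁵ = 152.074 K, so T = 22.8 + 152.074 = 174.874 °C

T = 174.9 °C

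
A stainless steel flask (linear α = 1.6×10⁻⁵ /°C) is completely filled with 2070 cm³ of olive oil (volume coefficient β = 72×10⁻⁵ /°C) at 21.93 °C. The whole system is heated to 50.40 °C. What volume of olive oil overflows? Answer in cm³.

39.6 cm³

The flask also expands: β_container ≈ 3α = 4.8×10⁻⁵ /K
Net overflow = V₀(β_liq − 3α_cont)ΔT
β − 3α = 7.20×10⁻⁴ − 4.8×10⁻⁵ = 6.72×10⁻⁴ /K; ΔT = 28.47 K
ΔV = 2070 × 6.72×10⁻⁴ × 28.47 = 39.6 cm³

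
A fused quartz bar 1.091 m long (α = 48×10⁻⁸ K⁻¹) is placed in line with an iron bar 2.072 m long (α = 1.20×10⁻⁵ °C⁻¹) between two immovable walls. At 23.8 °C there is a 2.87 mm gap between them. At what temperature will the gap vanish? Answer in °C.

T = 137 °C

α₁L₁ = 5.2368×10⁻⁷ m/K, α₂L₂ = 2.4864×10⁻⁵ m/K → total 2.538768×10⁻⁵ m/K
ΔT = g/(α₁L₁+α₂L₂) = 2.87×10⁻³ / 2.538768×10⁻⁵ = 113.05 K
T = 23.8 + 113.05 = 136.85 °C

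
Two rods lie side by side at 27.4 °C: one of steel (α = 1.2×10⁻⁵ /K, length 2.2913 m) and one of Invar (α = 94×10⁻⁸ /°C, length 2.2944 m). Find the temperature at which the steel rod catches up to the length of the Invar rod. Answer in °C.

T = 149.7 °C

L₁(1 + α₁ΔT) = L₂(1 + α₂ΔT) ⇒ ΔT = (L₂ − L₁)/(α₁L₁ − α₂L₂)
L₂ − L₁ = 2.2944 − 2.2913 = 3.10×10⁻³ m
α₁L₁ − α₂L₂ = 1.2×10⁻⁵×2.2913 − 94×10⁻⁸×2.2944 = 2.5338864×10⁻⁵ m/K
ΔT = 3.10×10⁻³ / 2.5338864×10⁻⁵ = 122.342 K
T = 27.4 + 122.342 = 149.742 °C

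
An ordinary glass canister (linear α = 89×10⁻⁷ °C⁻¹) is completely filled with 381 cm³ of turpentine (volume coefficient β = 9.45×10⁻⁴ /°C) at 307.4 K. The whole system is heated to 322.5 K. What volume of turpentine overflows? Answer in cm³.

5.28 cm³

The canister also expands: β_container ≈ 3α = 2.67×10⁻⁵ /K
Net overflow = V₀(β_liq − 3α_cont)ΔT
β − 3α = 9.45×10⁻⁴ − 2.67×10⁻⁵ = 9.183×10⁻⁴ /K; ΔT = 15.1 K
ΔV = 381 × 9.183×10⁻⁴ × 15.1 = 5.28 cm³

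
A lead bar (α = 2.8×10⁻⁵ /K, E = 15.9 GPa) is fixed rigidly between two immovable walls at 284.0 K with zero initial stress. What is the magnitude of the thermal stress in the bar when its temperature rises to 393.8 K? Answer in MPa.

σ = 48.9 MPa

Fully constrained: the free strain ε = αΔT is blocked, so σ = Eε = EαΔT.
|ΔT| = 109.8 K
σ = 15.9×10⁹ × 2.8×10⁻⁵ × 109.8 = 4.89×10⁷ Pa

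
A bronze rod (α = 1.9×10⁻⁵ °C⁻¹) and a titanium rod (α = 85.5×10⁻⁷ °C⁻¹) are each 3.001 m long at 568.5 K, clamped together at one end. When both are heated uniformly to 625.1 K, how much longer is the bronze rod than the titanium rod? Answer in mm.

ΔT = 56.6 K
bronze: ΔL = 1.9×10⁻⁵ × 3.001 m × 56.6 = 3.2273×10⁻³ m = 3.2273 mm
titanium: ΔL = 85.5×10⁻⁷ × 3.001 m × 56.6 = 1.4523×10⁻³ m = 1.4523 mm
difference = 3.2273 − 1.4523 = 1.7750 mm

1.78 mm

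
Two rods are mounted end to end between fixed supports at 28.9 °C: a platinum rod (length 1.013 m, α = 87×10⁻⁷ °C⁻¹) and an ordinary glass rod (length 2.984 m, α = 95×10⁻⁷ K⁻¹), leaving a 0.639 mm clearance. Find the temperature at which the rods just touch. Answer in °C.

Gap closes when ΔL₁ + ΔL₂ = 0.639 mm = 6.39×10⁻⁴ m
(α₁L₁ + α₂L₂)ΔT = g
α₁L₁ + α₂L₂ = 87×10⁻⁷×1.013 + 95×10⁻⁷×2.984 = 3.71611×10⁻⁵ m/K
ΔT = 6.39×10⁻⁴ / 3.71611×10⁻⁵ = 17.195 K
T = 28.9 + 17.195 = 46.095 °C

T = 46.1 °C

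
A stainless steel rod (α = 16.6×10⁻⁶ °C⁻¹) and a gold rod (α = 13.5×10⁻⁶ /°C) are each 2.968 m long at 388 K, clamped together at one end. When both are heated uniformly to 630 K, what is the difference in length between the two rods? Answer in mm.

2.23 mm

ΔT = 242 K
stainless steel: ΔL = 16.6×10⁻⁶ × 2.968 m × 242 = 1.1923×10⁻² m = 11.923 mm
gold: ΔL = 13.5×10⁻⁶ × 2.968 m × 242 = 9.6965×10⁻³ m = 9.6965 mm
difference = 11.923 − 9.6965 = 2.2265 mm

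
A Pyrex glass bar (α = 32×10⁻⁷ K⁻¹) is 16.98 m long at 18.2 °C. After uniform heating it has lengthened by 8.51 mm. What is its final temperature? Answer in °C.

ΔL = αL₀ΔT ⇒ ΔT = ΔL / (αL₀)
ΔT = 8.51×10⁻³ m / (32×10⁻⁷ × 16.98 m) = 156.62 K
T = 18.2 + 156.62 = 174.82 °C

T = 175 °C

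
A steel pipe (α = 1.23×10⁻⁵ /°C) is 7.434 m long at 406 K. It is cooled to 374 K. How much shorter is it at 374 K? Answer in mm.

ΔL = 2.93 mm

|ΔT| = |374 − 406| = 32 K
ΔL = αL₀ΔT = (1.23×10⁻⁵)(7.434)(32) = 2.93×10⁻³ m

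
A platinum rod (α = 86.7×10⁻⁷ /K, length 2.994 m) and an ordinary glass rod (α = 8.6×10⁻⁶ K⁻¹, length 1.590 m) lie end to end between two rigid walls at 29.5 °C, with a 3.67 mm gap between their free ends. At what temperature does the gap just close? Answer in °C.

T = 122 °C

α₁L₁ = 2.595798×10⁻⁵ m/K, α₂L₂ = 1.3674×10⁻⁵ m/K → total 3.963198×10⁻⁵ m/K
ΔT = g/(α₁L₁+α₂L₂) = 3.67×10⁻³ / 3.963198×10⁻⁵ = 92.60 K
T = 29.5 + 92.60 = 122.10 °C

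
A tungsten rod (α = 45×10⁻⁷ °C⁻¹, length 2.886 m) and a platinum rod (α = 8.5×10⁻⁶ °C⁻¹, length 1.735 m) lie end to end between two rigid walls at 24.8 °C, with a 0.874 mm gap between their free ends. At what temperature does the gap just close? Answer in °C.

Gap closes when ΔL₁ + ΔL₂ = 0.874 mm = 8.74×10⁻⁴ m
(α₁L₁ + α₂L₂)ΔT = g
α₁L₁ + α₂L₂ = 45×10⁻⁷×2.886 + 8.5×10⁻⁶×1.735 = 2.77345×10⁻⁵ m/K
ΔT = 8.74×10⁻⁴ / 2.77345×10⁻⁵ = 31.513 K
T = 24.8 + 31.513 = 56.313 °C

T = 56.3 °C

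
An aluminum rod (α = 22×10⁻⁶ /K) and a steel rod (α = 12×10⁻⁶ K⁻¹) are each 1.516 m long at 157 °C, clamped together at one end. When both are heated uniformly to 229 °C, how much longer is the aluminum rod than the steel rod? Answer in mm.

ΔT = 72 K
aluminum: ΔL = 22×10⁻⁶ × 1.516 m × 72 = 2.4013×10⁻³ m = 2.4013 mm
steel: ΔL = 12×10⁻⁶ × 1.516 m × 72 = 1.3098×10⁻³ m = 1.3098 mm
difference = 2.4013 − 1.3098 = 1.0915 mm

1.09 mm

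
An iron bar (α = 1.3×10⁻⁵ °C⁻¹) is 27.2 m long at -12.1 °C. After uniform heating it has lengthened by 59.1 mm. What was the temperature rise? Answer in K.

ΔT = 167 K

ΔL = αL₀ΔT ⇒ ΔT = ΔL / (αL₀)
ΔT = 59.1×10⁻³ m / (1.3×10⁻⁵ × 27.2 m) = 167.14 K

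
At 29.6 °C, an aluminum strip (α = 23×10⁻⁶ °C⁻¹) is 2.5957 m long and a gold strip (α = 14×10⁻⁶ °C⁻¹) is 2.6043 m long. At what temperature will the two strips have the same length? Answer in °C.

T = 399.6 °C

Equal length when α₁L₁ΔT − α₂L₂ΔT = L₂ − L₁ = 8.60×10⁻³ m
α₁L₁ = 5.97011×10⁻⁵, α₂L₂ = 3.64602×10⁻⁵ → Δ(αL) = 2.32409×10⁻⁵ m/K
ΔT = 8.60×10⁻³ / 2.32409×10⁻⁵ = 370.037 K, so T = 29.6 + 370.037 = 399.637 °C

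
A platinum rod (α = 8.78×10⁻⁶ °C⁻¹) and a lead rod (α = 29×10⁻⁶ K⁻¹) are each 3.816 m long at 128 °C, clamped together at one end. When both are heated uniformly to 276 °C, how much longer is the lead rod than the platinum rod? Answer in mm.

11.4 mm

ΔT = 148 K
platinum: ΔL = 8.78×10⁻⁶ × 3.816 m × 148 = 4.9587×10⁻³ m = 4.9587 mm
lead: ΔL = 29×10⁻⁶ × 3.816 m × 148 = 1.6378×10⁻² m = 16.378 mm
difference = 16.378 − 4.9587 = 11.4193 mm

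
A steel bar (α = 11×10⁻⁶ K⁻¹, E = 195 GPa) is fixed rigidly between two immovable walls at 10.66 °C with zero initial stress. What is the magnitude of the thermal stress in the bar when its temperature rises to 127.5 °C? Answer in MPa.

σ = 251 MPa

Fully constrained: the free strain ε = αΔT is blocked, so σ = Eε = EαΔT.
|ΔT| = 116.84 K
σ = 195×10⁹ × 11×10⁻⁶ × 116.84 = 2.51×10⁸ Pa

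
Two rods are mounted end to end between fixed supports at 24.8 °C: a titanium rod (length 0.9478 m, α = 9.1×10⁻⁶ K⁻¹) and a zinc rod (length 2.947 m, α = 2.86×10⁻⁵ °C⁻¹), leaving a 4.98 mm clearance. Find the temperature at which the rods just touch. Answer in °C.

α₁L₁ = 8.62498×10⁻⁶ m/K, α₂L₂ = 8.42842×10⁻⁵ m/K → total 9.290918×10⁻⁵ m/K
ΔT = g/(α₁L₁+α₂L₂) = 4.98×10⁻³ / 9.290918×10⁻⁵ = 53.601 K
T = 24.8 + 53.601 = 78.401 °C

T = 78.4 °C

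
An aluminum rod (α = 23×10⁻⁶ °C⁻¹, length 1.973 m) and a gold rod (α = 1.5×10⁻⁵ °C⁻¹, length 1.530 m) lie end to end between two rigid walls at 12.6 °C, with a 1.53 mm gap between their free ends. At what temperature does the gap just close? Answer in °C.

T = 35.0 °C

Gap closes when ΔL₁ + ΔL₂ = 1.53 mm = 1.53×10⁻³ m
(α₁L₁ + α₂L₂)ΔT = g
α₁L₁ + α₂L₂ = 23×10⁻⁶×1.973 + 1.5×10⁻⁵×1.530 = 6.8329×10⁻⁵ m/K
ΔT = 1.53×10⁻³ / 6.8329×10⁻⁵ = 22.392 K
T = 12.6 + 22.392 = 34.992 °C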